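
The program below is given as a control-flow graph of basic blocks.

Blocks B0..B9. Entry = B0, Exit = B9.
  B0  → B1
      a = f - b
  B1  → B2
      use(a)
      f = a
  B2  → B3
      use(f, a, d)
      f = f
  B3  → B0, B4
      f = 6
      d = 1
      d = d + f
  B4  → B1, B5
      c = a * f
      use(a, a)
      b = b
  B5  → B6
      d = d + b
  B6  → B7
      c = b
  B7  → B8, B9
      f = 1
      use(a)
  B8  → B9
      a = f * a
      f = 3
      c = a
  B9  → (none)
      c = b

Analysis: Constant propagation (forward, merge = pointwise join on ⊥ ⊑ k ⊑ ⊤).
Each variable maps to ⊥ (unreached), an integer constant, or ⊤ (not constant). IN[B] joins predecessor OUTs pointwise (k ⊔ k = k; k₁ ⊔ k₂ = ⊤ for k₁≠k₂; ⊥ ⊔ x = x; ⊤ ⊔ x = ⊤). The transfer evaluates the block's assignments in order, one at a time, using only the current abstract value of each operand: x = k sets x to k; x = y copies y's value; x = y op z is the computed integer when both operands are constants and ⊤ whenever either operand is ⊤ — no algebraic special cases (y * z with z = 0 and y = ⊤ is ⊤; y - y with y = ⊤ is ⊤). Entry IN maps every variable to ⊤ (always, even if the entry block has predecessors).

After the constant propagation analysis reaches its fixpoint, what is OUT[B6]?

Answer: {a: ⊤, b: ⊤, c: ⊤, d: ⊤, e: ⊤, f: 6}

Derivation:
Fixpoint table:
  B0:   IN=(all ⊤)   OUT=(all ⊤)
  B1:   IN=(all ⊤)   OUT=(all ⊤)
  B2:   IN=(all ⊤)   OUT=(all ⊤)
  B3:   IN=(all ⊤)   OUT={d:7, f:6; rest ⊤}
  B4:   IN={d:7, f:6; rest ⊤}   OUT={d:7, f:6; rest ⊤}
  B5:   IN={d:7, f:6; rest ⊤}   OUT={f:6; rest ⊤}
  B6:   IN={f:6; rest ⊤}   OUT={f:6; rest ⊤}
  B7:   IN={f:6; rest ⊤}   OUT={f:1; rest ⊤}
  B8:   IN={f:1; rest ⊤}   OUT={f:3; rest ⊤}
  B9:   IN=(all ⊤)   OUT=(all ⊤)

Merge at B6: IN[B6] = OUT[B5] = {a: ⊤, b: ⊤, c: ⊤, d: ⊤, e: ⊤, f: 6}
Applying B6's transfer function to that IN value gives OUT[B6] (row B6 above).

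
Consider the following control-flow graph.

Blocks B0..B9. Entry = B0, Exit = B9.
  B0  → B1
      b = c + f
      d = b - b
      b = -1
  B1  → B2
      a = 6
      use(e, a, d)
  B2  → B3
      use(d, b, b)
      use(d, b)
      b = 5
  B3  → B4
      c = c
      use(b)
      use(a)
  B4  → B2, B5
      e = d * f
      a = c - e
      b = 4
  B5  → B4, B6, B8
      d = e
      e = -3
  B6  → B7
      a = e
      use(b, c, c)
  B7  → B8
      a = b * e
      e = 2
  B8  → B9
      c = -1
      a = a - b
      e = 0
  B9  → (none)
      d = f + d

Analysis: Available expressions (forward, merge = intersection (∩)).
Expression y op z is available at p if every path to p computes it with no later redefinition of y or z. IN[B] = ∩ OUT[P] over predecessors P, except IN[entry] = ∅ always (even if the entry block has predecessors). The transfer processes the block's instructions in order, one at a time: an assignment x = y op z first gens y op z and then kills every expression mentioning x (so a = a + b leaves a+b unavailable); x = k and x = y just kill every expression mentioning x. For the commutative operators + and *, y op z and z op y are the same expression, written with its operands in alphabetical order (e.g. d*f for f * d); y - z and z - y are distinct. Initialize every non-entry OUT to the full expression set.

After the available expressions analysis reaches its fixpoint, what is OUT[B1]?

Answer: {c+f}

Working:
Fixpoint table:
  B0:  IN={}  OUT={c+f}
  B1:  IN={c+f}  OUT={c+f}
  B2:  IN={}  OUT={}
  B3:  IN={}  OUT={}
  B4:  IN={}  OUT={c-e, d*f}
  B5:  IN={c-e, d*f}  OUT={}
  B6:  IN={}  OUT={}
  B7:  IN={}  OUT={}
  B8:  IN={}  OUT={}
  B9:  IN={}  OUT={}

Merge at B1: IN[B1] = OUT[B0] = {c+f}
Applying B1's transfer function to that IN value gives OUT[B1] (row B1 above).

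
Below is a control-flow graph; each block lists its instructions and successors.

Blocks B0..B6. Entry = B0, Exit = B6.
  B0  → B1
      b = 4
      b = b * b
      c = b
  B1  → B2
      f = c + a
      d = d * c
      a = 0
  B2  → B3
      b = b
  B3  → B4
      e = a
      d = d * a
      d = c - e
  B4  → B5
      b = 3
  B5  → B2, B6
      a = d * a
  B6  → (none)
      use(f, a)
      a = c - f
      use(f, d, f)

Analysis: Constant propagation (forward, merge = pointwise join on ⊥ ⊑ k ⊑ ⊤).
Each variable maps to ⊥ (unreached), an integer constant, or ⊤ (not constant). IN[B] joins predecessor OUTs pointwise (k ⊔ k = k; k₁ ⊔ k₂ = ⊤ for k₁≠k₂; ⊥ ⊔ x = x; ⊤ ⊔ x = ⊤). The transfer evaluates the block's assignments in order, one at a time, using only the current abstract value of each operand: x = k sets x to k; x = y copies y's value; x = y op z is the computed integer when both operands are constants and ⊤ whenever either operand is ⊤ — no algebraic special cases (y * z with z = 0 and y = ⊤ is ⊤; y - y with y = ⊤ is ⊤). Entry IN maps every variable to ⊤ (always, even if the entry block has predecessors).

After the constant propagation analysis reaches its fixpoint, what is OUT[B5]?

Answer: {a: 0, b: 3, c: 16, d: 16, e: 0, f: ⊤}

Derivation:
Per-block solution:
  B0:  IN=(all ⊤)  OUT={b:16, c:16; rest ⊤}
  B1:  IN={b:16, c:16; rest ⊤}  OUT={a:0, b:16, c:16; rest ⊤}
  B2:  IN={a:0, c:16; rest ⊤}  OUT={a:0, c:16; rest ⊤}
  B3:  IN={a:0, c:16; rest ⊤}  OUT={a:0, c:16, d:16, e:0; rest ⊤}
  B4:  IN={a:0, c:16, d:16, e:0; rest ⊤}  OUT={a:0, b:3, c:16, d:16, e:0; rest ⊤}
  B5:  IN={a:0, b:3, c:16, d:16, e:0; rest ⊤}  OUT={a:0, b:3, c:16, d:16, e:0; rest ⊤}
  B6:  IN={a:0, b:3, c:16, d:16, e:0; rest ⊤}  OUT={b:3, c:16, d:16, e:0; rest ⊤}

Merge at B5: IN[B5] = OUT[B4] = {a: 0, b: 3, c: 16, d: 16, e: 0, f: ⊤}
Applying B5's transfer function to that IN value gives OUT[B5] (row B5 above).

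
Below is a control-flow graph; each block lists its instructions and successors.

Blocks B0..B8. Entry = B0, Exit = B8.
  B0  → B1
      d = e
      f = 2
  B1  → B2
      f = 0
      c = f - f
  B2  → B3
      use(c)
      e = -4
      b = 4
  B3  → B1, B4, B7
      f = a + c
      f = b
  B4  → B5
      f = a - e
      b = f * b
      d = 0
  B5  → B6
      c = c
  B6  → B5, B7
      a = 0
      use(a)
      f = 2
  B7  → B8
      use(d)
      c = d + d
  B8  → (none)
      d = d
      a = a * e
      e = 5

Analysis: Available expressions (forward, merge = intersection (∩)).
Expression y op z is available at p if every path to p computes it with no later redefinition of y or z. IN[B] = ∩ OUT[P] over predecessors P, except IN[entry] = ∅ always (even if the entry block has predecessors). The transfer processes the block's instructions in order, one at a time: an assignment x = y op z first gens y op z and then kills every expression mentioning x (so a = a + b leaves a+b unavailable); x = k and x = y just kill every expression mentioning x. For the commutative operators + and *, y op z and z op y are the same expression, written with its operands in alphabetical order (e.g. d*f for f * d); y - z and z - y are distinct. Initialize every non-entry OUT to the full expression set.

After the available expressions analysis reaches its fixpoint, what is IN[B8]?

Answer: {d+d}

Working:
Per-block solution:
  B0: | IN={} | OUT={}
  B1: | IN={} | OUT={f-f}
  B2: | IN={f-f} | OUT={f-f}
  B3: | IN={f-f} | OUT={a+c}
  B4: | IN={a+c} | OUT={a+c, a-e}
  B5: | IN={} | OUT={}
  B6: | IN={} | OUT={}
  B7: | IN={} | OUT={d+d}
  B8: | IN={d+d} | OUT={}

Merge at B8: IN[B8] = OUT[B7] = {d+d}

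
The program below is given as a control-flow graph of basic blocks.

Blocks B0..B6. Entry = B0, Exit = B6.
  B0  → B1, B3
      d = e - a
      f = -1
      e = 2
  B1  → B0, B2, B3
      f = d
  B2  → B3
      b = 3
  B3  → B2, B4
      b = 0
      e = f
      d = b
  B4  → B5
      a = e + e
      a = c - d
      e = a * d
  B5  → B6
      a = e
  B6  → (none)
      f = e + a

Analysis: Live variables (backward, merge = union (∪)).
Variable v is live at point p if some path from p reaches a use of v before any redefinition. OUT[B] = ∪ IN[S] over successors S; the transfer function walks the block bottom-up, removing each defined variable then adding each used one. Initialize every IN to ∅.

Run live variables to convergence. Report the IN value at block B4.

Answer: {c, d, e}

Working:
Per-block solution:
  B0: | IN={a, c, e} | OUT={a, c, d, e, f}
  B1: | IN={a, c, d, e} | OUT={a, c, e, f}
  B2: | IN={c, f} | OUT={c, f}
  B3: | IN={c, f} | OUT={c, d, e, f}
  B4: | IN={c, d, e} | OUT={e}
  B5: | IN={e} | OUT={a, e}
  B6: | IN={a, e} | OUT={}

Merge at B4: OUT[B4] = IN[B5] = {e}
Applying B4's transfer function to that OUT value gives IN[B4] (row B4 above).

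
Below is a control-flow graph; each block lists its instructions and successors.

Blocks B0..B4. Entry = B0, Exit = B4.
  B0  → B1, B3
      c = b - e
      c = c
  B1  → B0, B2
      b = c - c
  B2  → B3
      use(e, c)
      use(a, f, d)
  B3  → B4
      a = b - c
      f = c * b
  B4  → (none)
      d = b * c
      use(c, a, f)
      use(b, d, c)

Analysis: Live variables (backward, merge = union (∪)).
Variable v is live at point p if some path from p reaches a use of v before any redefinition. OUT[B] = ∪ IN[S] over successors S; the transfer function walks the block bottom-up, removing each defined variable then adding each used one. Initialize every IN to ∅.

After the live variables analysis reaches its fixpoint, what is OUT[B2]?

Fixpoint table:
  B0:   IN={a, b, d, e, f}   OUT={a, b, c, d, e, f}
  B1:   IN={a, c, d, e, f}   OUT={a, b, c, d, e, f}
  B2:   IN={a, b, c, d, e, f}   OUT={b, c}
  B3:   IN={b, c}   OUT={a, b, c, f}
  B4:   IN={a, b, c, f}   OUT={}

Merge at B2: OUT[B2] = IN[B3] = {b, c}

Answer: {b, c}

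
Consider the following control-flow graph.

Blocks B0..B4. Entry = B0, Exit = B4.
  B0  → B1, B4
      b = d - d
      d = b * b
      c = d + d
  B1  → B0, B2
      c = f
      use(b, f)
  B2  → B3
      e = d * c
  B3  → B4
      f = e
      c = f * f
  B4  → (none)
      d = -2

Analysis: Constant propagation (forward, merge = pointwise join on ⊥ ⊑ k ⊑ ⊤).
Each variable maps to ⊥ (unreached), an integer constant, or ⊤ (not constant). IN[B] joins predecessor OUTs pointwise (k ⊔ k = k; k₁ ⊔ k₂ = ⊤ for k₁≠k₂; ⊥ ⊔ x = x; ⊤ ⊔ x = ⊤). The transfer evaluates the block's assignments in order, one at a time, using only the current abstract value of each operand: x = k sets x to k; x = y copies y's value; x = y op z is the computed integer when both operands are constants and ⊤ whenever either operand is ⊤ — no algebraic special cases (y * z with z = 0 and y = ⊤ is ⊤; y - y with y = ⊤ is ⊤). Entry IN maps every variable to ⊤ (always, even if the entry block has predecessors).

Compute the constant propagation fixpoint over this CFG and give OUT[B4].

Fixpoint table:
  B0: | IN=(all ⊤) | OUT=(all ⊤)
  B1: | IN=(all ⊤) | OUT=(all ⊤)
  B2: | IN=(all ⊤) | OUT=(all ⊤)
  B3: | IN=(all ⊤) | OUT=(all ⊤)
  B4: | IN=(all ⊤) | OUT={d:-2; rest ⊤}

Merge at B4: IN[B4] = OUT[B0] ⊔ OUT[B3] = {a: ⊤, b: ⊤, c: ⊤, d: ⊤, e: ⊤, f: ⊤}
Applying B4's transfer function to that IN value gives OUT[B4] (row B4 above).

Answer: {a: ⊤, b: ⊤, c: ⊤, d: -2, e: ⊤, f: ⊤}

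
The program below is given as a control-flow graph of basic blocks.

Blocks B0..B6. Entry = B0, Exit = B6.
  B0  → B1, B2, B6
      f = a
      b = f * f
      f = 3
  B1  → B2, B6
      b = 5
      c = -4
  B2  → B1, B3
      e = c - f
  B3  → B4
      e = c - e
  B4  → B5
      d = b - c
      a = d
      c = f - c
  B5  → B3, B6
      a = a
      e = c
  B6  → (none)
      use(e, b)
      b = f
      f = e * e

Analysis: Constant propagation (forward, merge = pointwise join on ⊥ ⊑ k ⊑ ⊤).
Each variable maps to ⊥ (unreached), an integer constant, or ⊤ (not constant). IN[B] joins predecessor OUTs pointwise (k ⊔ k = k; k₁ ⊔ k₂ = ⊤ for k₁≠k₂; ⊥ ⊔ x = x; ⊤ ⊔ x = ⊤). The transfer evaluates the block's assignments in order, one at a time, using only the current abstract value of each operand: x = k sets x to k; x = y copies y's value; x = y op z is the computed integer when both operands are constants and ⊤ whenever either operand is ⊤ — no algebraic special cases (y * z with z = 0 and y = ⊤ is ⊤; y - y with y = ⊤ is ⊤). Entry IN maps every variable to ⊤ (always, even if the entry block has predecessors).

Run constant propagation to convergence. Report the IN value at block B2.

Answer: {a: ⊤, b: ⊤, c: ⊤, d: ⊤, e: ⊤, f: 3}

Derivation:
Per-block solution:
  B0:  IN=(all ⊤)  OUT={f:3; rest ⊤}
  B1:  IN={f:3; rest ⊤}  OUT={b:5, c:-4, f:3; rest ⊤}
  B2:  IN={f:3; rest ⊤}  OUT={f:3; rest ⊤}
  B3:  IN={f:3; rest ⊤}  OUT={f:3; rest ⊤}
  B4:  IN={f:3; rest ⊤}  OUT={f:3; rest ⊤}
  B5:  IN={f:3; rest ⊤}  OUT={f:3; rest ⊤}
  B6:  IN={f:3; rest ⊤}  OUT={b:3; rest ⊤}

Merge at B2: IN[B2] = OUT[B0] ⊔ OUT[B1] = {a: ⊤, b: ⊤, c: ⊤, d: ⊤, e: ⊤, f: 3}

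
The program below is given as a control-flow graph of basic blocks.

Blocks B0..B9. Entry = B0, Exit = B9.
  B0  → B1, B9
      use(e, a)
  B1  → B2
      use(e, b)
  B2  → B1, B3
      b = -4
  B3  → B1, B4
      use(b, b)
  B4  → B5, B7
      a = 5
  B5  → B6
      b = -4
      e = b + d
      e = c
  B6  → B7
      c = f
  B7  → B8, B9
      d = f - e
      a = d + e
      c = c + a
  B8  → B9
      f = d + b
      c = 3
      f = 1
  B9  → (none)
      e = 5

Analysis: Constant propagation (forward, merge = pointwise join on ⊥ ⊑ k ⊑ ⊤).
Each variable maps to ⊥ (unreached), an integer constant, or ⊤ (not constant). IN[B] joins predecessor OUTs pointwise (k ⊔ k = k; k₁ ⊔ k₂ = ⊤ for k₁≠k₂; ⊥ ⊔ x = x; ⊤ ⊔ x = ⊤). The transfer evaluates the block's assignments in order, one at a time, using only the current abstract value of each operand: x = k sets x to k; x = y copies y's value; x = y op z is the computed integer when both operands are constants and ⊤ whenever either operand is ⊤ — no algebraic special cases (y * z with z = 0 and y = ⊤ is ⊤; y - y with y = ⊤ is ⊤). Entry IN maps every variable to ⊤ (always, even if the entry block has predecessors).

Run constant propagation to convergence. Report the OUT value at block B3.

Answer: {a: ⊤, b: -4, c: ⊤, d: ⊤, e: ⊤, f: ⊤}

Derivation:
Fixpoint table:
  B0:   IN=(all ⊤)   OUT=(all ⊤)
  B1:   IN=(all ⊤)   OUT=(all ⊤)
  B2:   IN=(all ⊤)   OUT={b:-4; rest ⊤}
  B3:   IN={b:-4; rest ⊤}   OUT={b:-4; rest ⊤}
  B4:   IN={b:-4; rest ⊤}   OUT={a:5, b:-4; rest ⊤}
  B5:   IN={a:5, b:-4; rest ⊤}   OUT={a:5, b:-4; rest ⊤}
  B6:   IN={a:5, b:-4; rest ⊤}   OUT={a:5, b:-4; rest ⊤}
  B7:   IN={a:5, b:-4; rest ⊤}   OUT={b:-4; rest ⊤}
  B8:   IN={b:-4; rest ⊤}   OUT={b:-4, c:3, f:1; rest ⊤}
  B9:   IN=(all ⊤)   OUT={e:5; rest ⊤}

Merge at B3: IN[B3] = OUT[B2] = {a: ⊤, b: -4, c: ⊤, d: ⊤, e: ⊤, f: ⊤}
Applying B3's transfer function to that IN value gives OUT[B3] (row B3 above).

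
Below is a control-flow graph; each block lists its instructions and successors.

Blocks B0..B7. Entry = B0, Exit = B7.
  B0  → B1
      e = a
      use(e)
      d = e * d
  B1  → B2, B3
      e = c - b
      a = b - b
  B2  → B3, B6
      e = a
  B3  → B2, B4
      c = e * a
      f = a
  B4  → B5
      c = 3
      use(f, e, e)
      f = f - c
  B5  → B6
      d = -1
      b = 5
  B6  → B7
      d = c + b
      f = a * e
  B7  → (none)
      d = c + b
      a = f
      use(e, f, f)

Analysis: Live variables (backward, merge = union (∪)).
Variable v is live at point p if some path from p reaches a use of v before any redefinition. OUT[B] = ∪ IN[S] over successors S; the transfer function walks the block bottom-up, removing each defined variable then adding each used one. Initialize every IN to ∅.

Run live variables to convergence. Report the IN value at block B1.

Per-block solution:
  B0:  IN={a, b, c, d}  OUT={b, c}
  B1:  IN={b, c}  OUT={a, b, c, e}
  B2:  IN={a, b, c}  OUT={a, b, c, e}
  B3:  IN={a, b, e}  OUT={a, b, c, e, f}
  B4:  IN={a, e, f}  OUT={a, c, e}
  B5:  IN={a, c, e}  OUT={a, b, c, e}
  B6:  IN={a, b, c, e}  OUT={b, c, e, f}
  B7:  IN={b, c, e, f}  OUT={}

Merge at B1: OUT[B1] = IN[B2] ⊔ IN[B3] = {a, b, c, e}
Applying B1's transfer function to that OUT value gives IN[B1] (row B1 above).

Answer: {b, c}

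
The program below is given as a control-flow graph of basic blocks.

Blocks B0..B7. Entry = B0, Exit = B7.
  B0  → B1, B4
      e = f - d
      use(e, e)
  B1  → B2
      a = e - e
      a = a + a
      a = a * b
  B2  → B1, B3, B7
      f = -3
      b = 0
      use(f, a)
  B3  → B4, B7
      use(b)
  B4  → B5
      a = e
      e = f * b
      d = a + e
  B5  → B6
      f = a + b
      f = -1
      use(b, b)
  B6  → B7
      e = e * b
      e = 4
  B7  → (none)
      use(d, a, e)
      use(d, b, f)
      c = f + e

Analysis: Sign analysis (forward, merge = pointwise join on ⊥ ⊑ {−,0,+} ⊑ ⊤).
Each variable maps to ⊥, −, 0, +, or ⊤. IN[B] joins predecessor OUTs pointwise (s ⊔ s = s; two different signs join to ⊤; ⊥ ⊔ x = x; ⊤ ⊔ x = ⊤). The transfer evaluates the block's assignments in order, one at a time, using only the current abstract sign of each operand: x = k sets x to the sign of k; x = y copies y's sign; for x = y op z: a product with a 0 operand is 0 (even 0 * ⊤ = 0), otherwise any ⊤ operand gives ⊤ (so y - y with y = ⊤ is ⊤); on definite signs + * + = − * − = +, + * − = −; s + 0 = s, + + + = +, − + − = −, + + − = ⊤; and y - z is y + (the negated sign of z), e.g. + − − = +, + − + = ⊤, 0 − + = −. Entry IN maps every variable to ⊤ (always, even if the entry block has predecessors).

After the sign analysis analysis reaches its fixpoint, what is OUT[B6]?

Per-block solution:
  B0:  IN=(all ⊤)  OUT=(all ⊤)
  B1:  IN=(all ⊤)  OUT=(all ⊤)
  B2:  IN=(all ⊤)  OUT={b:0, f:-; rest ⊤}
  B3:  IN={b:0, f:-; rest ⊤}  OUT={b:0, f:-; rest ⊤}
  B4:  IN=(all ⊤)  OUT=(all ⊤)
  B5:  IN=(all ⊤)  OUT={f:-; rest ⊤}
  B6:  IN={f:-; rest ⊤}  OUT={e:+, f:-; rest ⊤}
  B7:  IN={f:-; rest ⊤}  OUT={f:-; rest ⊤}

Merge at B6: IN[B6] = OUT[B5] = {a: ⊤, b: ⊤, c: ⊤, d: ⊤, e: ⊤, f: -}
Applying B6's transfer function to that IN value gives OUT[B6] (row B6 above).

Answer: {a: ⊤, b: ⊤, c: ⊤, d: ⊤, e: +, f: -}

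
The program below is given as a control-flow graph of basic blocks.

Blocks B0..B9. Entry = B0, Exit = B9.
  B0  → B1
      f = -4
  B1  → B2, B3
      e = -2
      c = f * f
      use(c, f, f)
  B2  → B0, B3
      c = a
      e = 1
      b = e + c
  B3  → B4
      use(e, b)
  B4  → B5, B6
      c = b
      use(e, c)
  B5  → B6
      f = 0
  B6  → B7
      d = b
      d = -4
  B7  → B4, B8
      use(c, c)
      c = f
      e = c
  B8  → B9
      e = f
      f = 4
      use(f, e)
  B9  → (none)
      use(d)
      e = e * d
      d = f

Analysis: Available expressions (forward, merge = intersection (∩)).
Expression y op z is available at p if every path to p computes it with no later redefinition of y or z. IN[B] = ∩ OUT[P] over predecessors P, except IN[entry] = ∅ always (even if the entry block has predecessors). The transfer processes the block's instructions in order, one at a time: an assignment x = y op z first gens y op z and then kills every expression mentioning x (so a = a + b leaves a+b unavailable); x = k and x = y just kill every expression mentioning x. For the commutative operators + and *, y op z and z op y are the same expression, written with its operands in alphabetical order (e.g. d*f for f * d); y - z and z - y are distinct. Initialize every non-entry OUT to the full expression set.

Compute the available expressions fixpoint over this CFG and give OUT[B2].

Answer: {c+e, f*f}

Derivation:
Fixpoint table:
  B0:  IN={}  OUT={}
  B1:  IN={}  OUT={f*f}
  B2:  IN={f*f}  OUT={c+e, f*f}
  B3:  IN={f*f}  OUT={f*f}
  B4:  IN={}  OUT={}
  B5:  IN={}  OUT={}
  B6:  IN={}  OUT={}
  B7:  IN={}  OUT={}
  B8:  IN={}  OUT={}
  B9:  IN={}  OUT={}

Merge at B2: IN[B2] = OUT[B1] = {f*f}
Applying B2's transfer function to that IN value gives OUT[B2] (row B2 above).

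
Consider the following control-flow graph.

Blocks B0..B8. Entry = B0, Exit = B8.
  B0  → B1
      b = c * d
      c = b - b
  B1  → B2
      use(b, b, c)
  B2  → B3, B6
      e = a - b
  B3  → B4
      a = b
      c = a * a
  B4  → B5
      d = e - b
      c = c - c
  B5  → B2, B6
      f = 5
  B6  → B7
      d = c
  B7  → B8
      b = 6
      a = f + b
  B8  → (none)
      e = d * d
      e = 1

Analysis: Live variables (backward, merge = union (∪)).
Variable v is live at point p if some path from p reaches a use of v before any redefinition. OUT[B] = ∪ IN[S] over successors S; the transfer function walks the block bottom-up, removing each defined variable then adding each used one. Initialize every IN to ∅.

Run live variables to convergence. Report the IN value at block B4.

Answer: {a, b, c, e}

Derivation:
Converged values:
  B0:   IN={a, c, d, f}   OUT={a, b, c, f}
  B1:   IN={a, b, c, f}   OUT={a, b, c, f}
  B2:   IN={a, b, c, f}   OUT={b, c, e, f}
  B3:   IN={b, e}   OUT={a, b, c, e}
  B4:   IN={a, b, c, e}   OUT={a, b, c}
  B5:   IN={a, b, c}   OUT={a, b, c, f}
  B6:   IN={c, f}   OUT={d, f}
  B7:   IN={d, f}   OUT={d}
  B8:   IN={d}   OUT={}

Merge at B4: OUT[B4] = IN[B5] = {a, b, c}
Applying B4's transfer function to that OUT value gives IN[B4] (row B4 above).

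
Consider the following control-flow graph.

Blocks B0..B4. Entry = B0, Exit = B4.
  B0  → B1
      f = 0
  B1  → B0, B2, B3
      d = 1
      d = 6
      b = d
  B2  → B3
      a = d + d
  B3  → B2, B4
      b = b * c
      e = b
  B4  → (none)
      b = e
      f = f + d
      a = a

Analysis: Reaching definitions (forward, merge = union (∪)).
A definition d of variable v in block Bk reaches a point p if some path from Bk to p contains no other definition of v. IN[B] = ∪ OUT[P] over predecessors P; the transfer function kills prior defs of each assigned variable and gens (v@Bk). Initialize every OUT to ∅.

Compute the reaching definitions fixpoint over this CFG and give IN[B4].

Converged values:
  B0:   IN={b@B1, d@B1, f@B0}   OUT={b@B1, d@B1, f@B0}
  B1:   IN={b@B1, d@B1, f@B0}   OUT={b@B1, d@B1, f@B0}
  B2:   IN={a@B2, b@B1, b@B3, d@B1, e@B3, f@B0}   OUT={a@B2, b@B1, b@B3, d@B1, e@B3, f@B0}
  B3:   IN={a@B2, b@B1, b@B3, d@B1, e@B3, f@B0}   OUT={a@B2, b@B3, d@B1, e@B3, f@B0}
  B4:   IN={a@B2, b@B3, d@B1, e@B3, f@B0}   OUT={a@B4, b@B4, d@B1, e@B3, f@B4}

Merge at B4: IN[B4] = OUT[B3] = {a@B2, b@B3, d@B1, e@B3, f@B0}

Answer: {a@B2, b@B3, d@B1, e@B3, f@B0}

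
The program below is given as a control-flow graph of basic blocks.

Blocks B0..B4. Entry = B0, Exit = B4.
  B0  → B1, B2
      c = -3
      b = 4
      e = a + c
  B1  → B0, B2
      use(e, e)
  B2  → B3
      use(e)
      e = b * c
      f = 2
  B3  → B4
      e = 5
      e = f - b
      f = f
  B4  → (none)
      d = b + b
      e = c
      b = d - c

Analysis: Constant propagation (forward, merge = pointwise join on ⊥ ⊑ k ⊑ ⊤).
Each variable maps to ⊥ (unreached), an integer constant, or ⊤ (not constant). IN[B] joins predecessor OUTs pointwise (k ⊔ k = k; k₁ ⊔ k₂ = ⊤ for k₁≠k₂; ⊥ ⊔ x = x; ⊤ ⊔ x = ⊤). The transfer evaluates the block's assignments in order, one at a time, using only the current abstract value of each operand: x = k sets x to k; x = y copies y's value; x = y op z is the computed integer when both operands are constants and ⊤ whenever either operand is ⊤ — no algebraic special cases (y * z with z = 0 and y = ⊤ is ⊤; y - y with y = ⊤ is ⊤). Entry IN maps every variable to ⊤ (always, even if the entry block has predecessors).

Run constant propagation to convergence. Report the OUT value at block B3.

Converged values:
  B0:   IN=(all ⊤)   OUT={b:4, c:-3; rest ⊤}
  B1:   IN={b:4, c:-3; rest ⊤}   OUT={b:4, c:-3; rest ⊤}
  B2:   IN={b:4, c:-3; rest ⊤}   OUT={b:4, c:-3, e:-12, f:2; rest ⊤}
  B3:   IN={b:4, c:-3, e:-12, f:2; rest ⊤}   OUT={b:4, c:-3, e:-2, f:2; rest ⊤}
  B4:   IN={b:4, c:-3, e:-2, f:2; rest ⊤}   OUT={b:11, c:-3, d:8, e:-3, f:2; rest ⊤}

Merge at B3: IN[B3] = OUT[B2] = {a: ⊤, b: 4, c: -3, d: ⊤, e: -12, f: 2}
Applying B3's transfer function to that IN value gives OUT[B3] (row B3 above).

Answer: {a: ⊤, b: 4, c: -3, d: ⊤, e: -2, f: 2}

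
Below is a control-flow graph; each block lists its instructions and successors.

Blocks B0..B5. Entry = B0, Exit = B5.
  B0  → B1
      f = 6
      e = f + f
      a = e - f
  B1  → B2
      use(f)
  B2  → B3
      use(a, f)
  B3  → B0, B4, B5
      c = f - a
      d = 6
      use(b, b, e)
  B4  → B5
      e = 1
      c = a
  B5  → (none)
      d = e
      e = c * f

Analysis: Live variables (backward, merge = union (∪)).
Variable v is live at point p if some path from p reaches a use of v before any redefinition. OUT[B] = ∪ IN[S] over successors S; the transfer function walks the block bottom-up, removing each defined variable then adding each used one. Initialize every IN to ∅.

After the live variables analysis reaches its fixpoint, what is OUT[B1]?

Answer: {a, b, e, f}

Derivation:
Converged values:
  B0:  IN={b}  OUT={a, b, e, f}
  B1:  IN={a, b, e, f}  OUT={a, b, e, f}
  B2:  IN={a, b, e, f}  OUT={a, b, e, f}
  B3:  IN={a, b, e, f}  OUT={a, b, c, e, f}
  B4:  IN={a, f}  OUT={c, e, f}
  B5:  IN={c, e, f}  OUT={}

Merge at B1: OUT[B1] = IN[B2] = {a, b, e, f}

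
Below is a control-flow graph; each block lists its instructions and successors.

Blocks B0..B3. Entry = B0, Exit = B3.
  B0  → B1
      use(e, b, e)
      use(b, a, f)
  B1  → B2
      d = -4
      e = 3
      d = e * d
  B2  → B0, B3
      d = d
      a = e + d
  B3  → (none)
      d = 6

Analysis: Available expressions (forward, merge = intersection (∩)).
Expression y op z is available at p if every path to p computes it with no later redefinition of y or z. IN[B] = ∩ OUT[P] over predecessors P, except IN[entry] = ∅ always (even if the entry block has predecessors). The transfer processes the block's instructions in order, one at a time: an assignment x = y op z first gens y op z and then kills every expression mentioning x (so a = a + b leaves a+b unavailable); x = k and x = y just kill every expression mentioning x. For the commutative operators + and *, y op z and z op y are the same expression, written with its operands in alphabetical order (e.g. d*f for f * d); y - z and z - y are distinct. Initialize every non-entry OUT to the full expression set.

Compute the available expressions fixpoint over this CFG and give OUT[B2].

Answer: {d+e}

Trace:
Fixpoint table:
  B0:  IN={}  OUT={}
  B1:  IN={}  OUT={}
  B2:  IN={}  OUT={d+e}
  B3:  IN={d+e}  OUT={}

Merge at B2: IN[B2] = OUT[B1] = {}
Applying B2's transfer function to that IN value gives OUT[B2] (row B2 above).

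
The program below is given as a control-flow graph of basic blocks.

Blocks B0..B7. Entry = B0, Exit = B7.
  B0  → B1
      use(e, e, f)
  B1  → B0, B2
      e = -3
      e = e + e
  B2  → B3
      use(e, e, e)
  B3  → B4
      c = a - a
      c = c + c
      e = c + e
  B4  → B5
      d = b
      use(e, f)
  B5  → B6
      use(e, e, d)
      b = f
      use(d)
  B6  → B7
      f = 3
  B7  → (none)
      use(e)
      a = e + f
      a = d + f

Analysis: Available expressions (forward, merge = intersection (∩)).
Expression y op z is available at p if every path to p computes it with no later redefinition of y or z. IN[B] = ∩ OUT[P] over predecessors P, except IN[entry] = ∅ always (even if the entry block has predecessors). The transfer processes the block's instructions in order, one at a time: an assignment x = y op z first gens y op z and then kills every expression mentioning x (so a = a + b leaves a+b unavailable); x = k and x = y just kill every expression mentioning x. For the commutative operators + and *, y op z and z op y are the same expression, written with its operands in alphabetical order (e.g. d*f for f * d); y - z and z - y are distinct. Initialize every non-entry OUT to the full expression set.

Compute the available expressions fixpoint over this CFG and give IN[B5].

Converged values:
  B0: | IN={} | OUT={}
  B1: | IN={} | OUT={}
  B2: | IN={} | OUT={}
  B3: | IN={} | OUT={a-a}
  B4: | IN={a-a} | OUT={a-a}
  B5: | IN={a-a} | OUT={a-a}
  B6: | IN={a-a} | OUT={a-a}
  B7: | IN={a-a} | OUT={d+f, e+f}

Merge at B5: IN[B5] = OUT[B4] = {a-a}

Answer: {a-a}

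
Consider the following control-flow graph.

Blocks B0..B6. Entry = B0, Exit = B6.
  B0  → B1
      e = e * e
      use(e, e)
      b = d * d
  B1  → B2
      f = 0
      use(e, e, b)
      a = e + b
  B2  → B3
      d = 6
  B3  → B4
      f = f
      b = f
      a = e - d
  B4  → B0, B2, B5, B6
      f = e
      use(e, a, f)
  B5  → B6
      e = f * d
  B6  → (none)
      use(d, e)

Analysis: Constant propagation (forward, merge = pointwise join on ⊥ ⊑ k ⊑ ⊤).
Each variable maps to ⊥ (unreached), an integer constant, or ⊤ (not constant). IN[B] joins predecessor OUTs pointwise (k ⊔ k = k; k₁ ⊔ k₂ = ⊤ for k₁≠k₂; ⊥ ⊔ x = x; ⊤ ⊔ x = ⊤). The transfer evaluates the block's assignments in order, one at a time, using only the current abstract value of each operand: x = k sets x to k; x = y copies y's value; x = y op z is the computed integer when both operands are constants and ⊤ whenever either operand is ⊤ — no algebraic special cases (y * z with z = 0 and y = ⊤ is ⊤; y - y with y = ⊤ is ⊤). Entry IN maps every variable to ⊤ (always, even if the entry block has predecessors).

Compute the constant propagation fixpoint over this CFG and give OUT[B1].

Answer: {a: ⊤, b: ⊤, c: ⊤, d: ⊤, e: ⊤, f: 0}

Trace:
Per-block solution:
  B0: | IN=(all ⊤) | OUT=(all ⊤)
  B1: | IN=(all ⊤) | OUT={f:0; rest ⊤}
  B2: | IN=(all ⊤) | OUT={d:6; rest ⊤}
  B3: | IN={d:6; rest ⊤} | OUT={d:6; rest ⊤}
  B4: | IN={d:6; rest ⊤} | OUT={d:6; rest ⊤}
  B5: | IN={d:6; rest ⊤} | OUT={d:6; rest ⊤}
  B6: | IN={d:6; rest ⊤} | OUT={d:6; rest ⊤}

Merge at B1: IN[B1] = OUT[B0] = {a: ⊤, b: ⊤, c: ⊤, d: ⊤, e: ⊤, f: ⊤}
Applying B1's transfer function to that IN value gives OUT[B1] (row B1 above).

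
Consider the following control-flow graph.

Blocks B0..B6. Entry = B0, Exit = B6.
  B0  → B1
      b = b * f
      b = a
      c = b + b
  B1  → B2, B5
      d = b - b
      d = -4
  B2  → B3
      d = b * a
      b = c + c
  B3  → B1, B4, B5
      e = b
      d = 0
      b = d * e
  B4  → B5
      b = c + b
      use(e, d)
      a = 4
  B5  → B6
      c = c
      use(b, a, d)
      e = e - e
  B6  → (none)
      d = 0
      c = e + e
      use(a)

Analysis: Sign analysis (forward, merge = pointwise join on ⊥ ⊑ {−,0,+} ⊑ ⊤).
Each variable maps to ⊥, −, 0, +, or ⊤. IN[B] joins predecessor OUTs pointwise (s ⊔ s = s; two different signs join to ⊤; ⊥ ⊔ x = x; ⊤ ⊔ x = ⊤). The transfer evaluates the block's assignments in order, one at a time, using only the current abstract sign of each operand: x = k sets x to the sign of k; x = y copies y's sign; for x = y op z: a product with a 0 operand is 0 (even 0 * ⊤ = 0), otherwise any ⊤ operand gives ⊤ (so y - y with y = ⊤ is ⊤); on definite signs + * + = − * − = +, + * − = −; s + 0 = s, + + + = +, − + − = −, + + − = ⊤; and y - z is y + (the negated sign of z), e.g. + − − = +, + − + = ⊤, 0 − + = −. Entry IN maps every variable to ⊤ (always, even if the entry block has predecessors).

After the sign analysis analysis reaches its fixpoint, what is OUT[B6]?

Fixpoint table:
  B0:  IN=(all ⊤)  OUT=(all ⊤)
  B1:  IN=(all ⊤)  OUT={d:-; rest ⊤}
  B2:  IN={d:-; rest ⊤}  OUT=(all ⊤)
  B3:  IN=(all ⊤)  OUT={b:0, d:0; rest ⊤}
  B4:  IN={b:0, d:0; rest ⊤}  OUT={a:+, d:0; rest ⊤}
  B5:  IN=(all ⊤)  OUT=(all ⊤)
  B6:  IN=(all ⊤)  OUT={d:0; rest ⊤}

Merge at B6: IN[B6] = OUT[B5] = {a: ⊤, b: ⊤, c: ⊤, d: ⊤, e: ⊤, f: ⊤}
Applying B6's transfer function to that IN value gives OUT[B6] (row B6 above).

Answer: {a: ⊤, b: ⊤, c: ⊤, d: 0, e: ⊤, f: ⊤}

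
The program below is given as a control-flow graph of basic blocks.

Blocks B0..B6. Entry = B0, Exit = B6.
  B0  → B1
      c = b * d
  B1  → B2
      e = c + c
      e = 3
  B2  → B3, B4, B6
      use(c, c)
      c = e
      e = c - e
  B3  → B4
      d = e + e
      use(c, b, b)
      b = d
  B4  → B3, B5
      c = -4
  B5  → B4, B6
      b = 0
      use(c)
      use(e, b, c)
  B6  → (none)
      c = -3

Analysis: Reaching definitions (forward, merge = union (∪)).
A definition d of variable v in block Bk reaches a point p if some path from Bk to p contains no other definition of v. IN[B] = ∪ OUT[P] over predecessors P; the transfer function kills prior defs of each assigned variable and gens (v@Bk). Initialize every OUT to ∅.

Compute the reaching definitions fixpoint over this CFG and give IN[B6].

Answer: {b@B5, c@B2, c@B4, d@B3, e@B2}

Working:
Per-block solution:
  B0:   IN={}   OUT={c@B0}
  B1:   IN={c@B0}   OUT={c@B0, e@B1}
  B2:   IN={c@B0, e@B1}   OUT={c@B2, e@B2}
  B3:   IN={b@B3, b@B5, c@B2, c@B4, d@B3, e@B2}   OUT={b@B3, c@B2, c@B4, d@B3, e@B2}
  B4:   IN={b@B3, b@B5, c@B2, c@B4, d@B3, e@B2}   OUT={b@B3, b@B5, c@B4, d@B3, e@B2}
  B5:   IN={b@B3, b@B5, c@B4, d@B3, e@B2}   OUT={b@B5, c@B4, d@B3, e@B2}
  B6:   IN={b@B5, c@B2, c@B4, d@B3, e@B2}   OUT={b@B5, c@B6, d@B3, e@B2}

Merge at B6: IN[B6] = OUT[B2] ⊔ OUT[B5] = {b@B5, c@B2, c@B4, d@B3, e@B2}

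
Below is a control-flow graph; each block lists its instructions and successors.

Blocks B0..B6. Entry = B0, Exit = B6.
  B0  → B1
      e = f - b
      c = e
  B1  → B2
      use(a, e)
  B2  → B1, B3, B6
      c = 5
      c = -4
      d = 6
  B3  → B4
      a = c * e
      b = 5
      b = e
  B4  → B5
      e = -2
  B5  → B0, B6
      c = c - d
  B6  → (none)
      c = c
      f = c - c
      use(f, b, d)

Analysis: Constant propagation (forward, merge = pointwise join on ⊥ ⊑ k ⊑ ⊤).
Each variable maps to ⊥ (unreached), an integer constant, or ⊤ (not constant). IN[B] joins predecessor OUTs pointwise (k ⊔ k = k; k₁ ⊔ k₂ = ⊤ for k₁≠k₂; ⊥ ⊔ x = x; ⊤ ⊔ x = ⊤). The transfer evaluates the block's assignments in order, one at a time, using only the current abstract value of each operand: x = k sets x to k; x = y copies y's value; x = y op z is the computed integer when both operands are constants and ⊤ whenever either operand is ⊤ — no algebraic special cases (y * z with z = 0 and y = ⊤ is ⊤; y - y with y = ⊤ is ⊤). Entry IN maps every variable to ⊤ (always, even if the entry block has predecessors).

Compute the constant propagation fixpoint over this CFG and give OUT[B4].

Answer: {a: ⊤, b: ⊤, c: -4, d: 6, e: -2, f: ⊤}

Working:
Fixpoint table:
  B0:   IN=(all ⊤)   OUT=(all ⊤)
  B1:   IN=(all ⊤)   OUT=(all ⊤)
  B2:   IN=(all ⊤)   OUT={c:-4, d:6; rest ⊤}
  B3:   IN={c:-4, d:6; rest ⊤}   OUT={c:-4, d:6; rest ⊤}
  B4:   IN={c:-4, d:6; rest ⊤}   OUT={c:-4, d:6, e:-2; rest ⊤}
  B5:   IN={c:-4, d:6, e:-2; rest ⊤}   OUT={c:-10, d:6, e:-2; rest ⊤}
  B6:   IN={d:6; rest ⊤}   OUT={d:6; rest ⊤}

Merge at B4: IN[B4] = OUT[B3] = {a: ⊤, b: ⊤, c: -4, d: 6, e: ⊤, f: ⊤}
Applying B4's transfer function to that IN value gives OUT[B4] (row B4 above).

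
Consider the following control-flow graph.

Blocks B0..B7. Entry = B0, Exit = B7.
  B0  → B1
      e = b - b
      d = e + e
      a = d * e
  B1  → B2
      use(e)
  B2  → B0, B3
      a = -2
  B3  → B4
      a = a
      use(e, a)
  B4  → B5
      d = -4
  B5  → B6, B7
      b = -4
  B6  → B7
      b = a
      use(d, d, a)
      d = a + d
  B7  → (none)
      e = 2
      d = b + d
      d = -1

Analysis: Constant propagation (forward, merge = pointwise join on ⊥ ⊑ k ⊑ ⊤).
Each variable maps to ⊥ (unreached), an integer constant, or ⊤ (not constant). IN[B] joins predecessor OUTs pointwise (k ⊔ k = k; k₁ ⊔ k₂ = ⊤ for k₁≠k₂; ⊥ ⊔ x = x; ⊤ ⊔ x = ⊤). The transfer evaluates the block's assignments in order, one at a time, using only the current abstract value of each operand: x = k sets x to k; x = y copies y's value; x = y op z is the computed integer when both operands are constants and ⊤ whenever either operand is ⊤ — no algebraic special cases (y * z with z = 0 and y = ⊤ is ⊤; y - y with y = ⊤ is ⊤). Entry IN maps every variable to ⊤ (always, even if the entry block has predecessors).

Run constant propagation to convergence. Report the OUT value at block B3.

Per-block solution:
  B0:  IN=(all ⊤)  OUT=(all ⊤)
  B1:  IN=(all ⊤)  OUT=(all ⊤)
  B2:  IN=(all ⊤)  OUT={a:-2; rest ⊤}
  B3:  IN={a:-2; rest ⊤}  OUT={a:-2; rest ⊤}
  B4:  IN={a:-2; rest ⊤}  OUT={a:-2, d:-4; rest ⊤}
  B5:  IN={a:-2, d:-4; rest ⊤}  OUT={a:-2, b:-4, d:-4; rest ⊤}
  B6:  IN={a:-2, b:-4, d:-4; rest ⊤}  OUT={a:-2, b:-2, d:-6; rest ⊤}
  B7:  IN={a:-2; rest ⊤}  OUT={a:-2, d:-1, e:2; rest ⊤}

Merge at B3: IN[B3] = OUT[B2] = {a: -2, b: ⊤, c: ⊤, d: ⊤, e: ⊤, f: ⊤}
Applying B3's transfer function to that IN value gives OUT[B3] (row B3 above).

Answer: {a: -2, b: ⊤, c: ⊤, d: ⊤, e: ⊤, f: ⊤}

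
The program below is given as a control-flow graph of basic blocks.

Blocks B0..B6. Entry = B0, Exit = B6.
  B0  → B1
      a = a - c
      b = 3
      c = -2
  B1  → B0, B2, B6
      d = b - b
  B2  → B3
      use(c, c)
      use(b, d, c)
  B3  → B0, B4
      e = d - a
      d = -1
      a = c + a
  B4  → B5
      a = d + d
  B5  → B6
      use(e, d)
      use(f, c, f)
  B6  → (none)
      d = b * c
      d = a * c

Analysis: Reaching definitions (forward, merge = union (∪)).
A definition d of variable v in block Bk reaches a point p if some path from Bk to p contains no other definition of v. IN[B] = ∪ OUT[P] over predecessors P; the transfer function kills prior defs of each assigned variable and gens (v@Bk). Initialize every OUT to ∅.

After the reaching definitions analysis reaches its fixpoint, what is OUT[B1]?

Converged values:
  B0:  IN={a@B0, a@B3, b@B0, c@B0, d@B1, d@B3, e@B3}  OUT={a@B0, b@B0, c@B0, d@B1, d@B3, e@B3}
  B1:  IN={a@B0, b@B0, c@B0, d@B1, d@B3, e@B3}  OUT={a@B0, b@B0, c@B0, d@B1, e@B3}
  B2:  IN={a@B0, b@B0, c@B0, d@B1, e@B3}  OUT={a@B0, b@B0, c@B0, d@B1, e@B3}
  B3:  IN={a@B0, b@B0, c@B0, d@B1, e@B3}  OUT={a@B3, b@B0, c@B0, d@B3, e@B3}
  B4:  IN={a@B3, b@B0, c@B0, d@B3, e@B3}  OUT={a@B4, b@B0, c@B0, d@B3, e@B3}
  B5:  IN={a@B4, b@B0, c@B0, d@B3, e@B3}  OUT={a@B4, b@B0, c@B0, d@B3, e@B3}
  B6:  IN={a@B0, a@B4, b@B0, c@B0, d@B1, d@B3, e@B3}  OUT={a@B0, a@B4, b@B0, c@B0, d@B6, e@B3}

Merge at B1: IN[B1] = OUT[B0] = {a@B0, b@B0, c@B0, d@B1, d@B3, e@B3}
Applying B1's transfer function to that IN value gives OUT[B1] (row B1 above).

Answer: {a@B0, b@B0, c@B0, d@B1, e@B3}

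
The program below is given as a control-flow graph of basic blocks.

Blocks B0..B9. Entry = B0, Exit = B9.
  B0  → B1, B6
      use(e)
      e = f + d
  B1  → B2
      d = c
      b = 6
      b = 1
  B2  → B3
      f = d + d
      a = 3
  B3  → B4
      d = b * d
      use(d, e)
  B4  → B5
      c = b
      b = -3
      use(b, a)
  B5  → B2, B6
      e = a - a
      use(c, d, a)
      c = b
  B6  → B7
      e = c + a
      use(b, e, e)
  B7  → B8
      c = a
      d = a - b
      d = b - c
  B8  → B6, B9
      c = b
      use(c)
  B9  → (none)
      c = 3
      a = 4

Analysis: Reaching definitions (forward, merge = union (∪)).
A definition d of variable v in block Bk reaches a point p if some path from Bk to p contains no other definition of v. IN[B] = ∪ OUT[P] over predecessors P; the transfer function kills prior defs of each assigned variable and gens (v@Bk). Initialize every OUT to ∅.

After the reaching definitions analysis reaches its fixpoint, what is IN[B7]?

Answer: {a@B2, b@B4, c@B5, c@B8, d@B3, d@B7, e@B6, f@B2}

Working:
Per-block solution:
  B0:   IN={}   OUT={e@B0}
  B1:   IN={e@B0}   OUT={b@B1, d@B1, e@B0}
  B2:   IN={a@B2, b@B1, b@B4, c@B5, d@B1, d@B3, e@B0, e@B5, f@B2}   OUT={a@B2, b@B1, b@B4, c@B5, d@B1, d@B3, e@B0, e@B5, f@B2}
  B3:   IN={a@B2, b@B1, b@B4, c@B5, d@B1, d@B3, e@B0, e@B5, f@B2}   OUT={a@B2, b@B1, b@B4, c@B5, d@B3, e@B0, e@B5, f@B2}
  B4:   IN={a@B2, b@B1, b@B4, c@B5, d@B3, e@B0, e@B5, f@B2}   OUT={a@B2, b@B4, c@B4, d@B3, e@B0, e@B5, f@B2}
  B5:   IN={a@B2, b@B4, c@B4, d@B3, e@B0, e@B5, f@B2}   OUT={a@B2, b@B4, c@B5, d@B3, e@B5, f@B2}
  B6:   IN={a@B2, b@B4, c@B5, c@B8, d@B3, d@B7, e@B0, e@B5, e@B6, f@B2}   OUT={a@B2, b@B4, c@B5, c@B8, d@B3, d@B7, e@B6, f@B2}
  B7:   IN={a@B2, b@B4, c@B5, c@B8, d@B3, d@B7, e@B6, f@B2}   OUT={a@B2, b@B4, c@B7, d@B7, e@B6, f@B2}
  B8:   IN={a@B2, b@B4, c@B7, d@B7, e@B6, f@B2}   OUT={a@B2, b@B4, c@B8, d@B7, e@B6, f@B2}
  B9:   IN={a@B2, b@B4, c@B8, d@B7, e@B6, f@B2}   OUT={a@B9, b@B4, c@B9, d@B7, e@B6, f@B2}

Merge at B7: IN[B7] = OUT[B6] = {a@B2, b@B4, c@B5, c@B8, d@B3, d@B7, e@B6, f@B2}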